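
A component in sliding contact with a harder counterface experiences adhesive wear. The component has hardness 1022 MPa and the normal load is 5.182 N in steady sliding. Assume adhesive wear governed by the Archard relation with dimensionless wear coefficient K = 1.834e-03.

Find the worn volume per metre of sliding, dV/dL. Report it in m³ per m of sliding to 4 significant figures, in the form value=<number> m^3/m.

Displayed values are rounded — all working math carries exact precision, and one final rounding: 4 significant digits.
Hardness H = 1022 MPa = 1.022e+09 Pa.
SI base units throughout: W = 5.182 N, H = 1.022e+09 Pa, K = 1.834e-03.
The wear rate dV/dL = K·W/H (no L dependence): 1.834e-03 · 5.182 / 1.022e+09 = 9.299e-12 m³/m.

value=9.299e-12 m^3/m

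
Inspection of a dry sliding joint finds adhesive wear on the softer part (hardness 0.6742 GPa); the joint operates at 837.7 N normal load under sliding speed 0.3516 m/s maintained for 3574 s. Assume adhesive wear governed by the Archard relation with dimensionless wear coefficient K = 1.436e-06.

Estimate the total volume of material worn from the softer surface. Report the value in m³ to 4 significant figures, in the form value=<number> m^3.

The intermediates are displayed rounded. Each operation carries full precision — rounded once at the end, at 4 significant digits.
Convert: Sliding distance L = v·t = 0.3516 m/s × 3574 s = 1257 m.
Convert: Hardness H = 0.6742 GPa = 6.742e+08 Pa.
Working in SI base units: W = 837.7 N, H = 6.742e+08 Pa, K = 1.436e-06.
Archard relation: V = K·W·L/H = 1.436e-06 · 837.7 · 1257 / 6.742e+08 = 2.242e-09 m³.

value=2.242e-09 m^3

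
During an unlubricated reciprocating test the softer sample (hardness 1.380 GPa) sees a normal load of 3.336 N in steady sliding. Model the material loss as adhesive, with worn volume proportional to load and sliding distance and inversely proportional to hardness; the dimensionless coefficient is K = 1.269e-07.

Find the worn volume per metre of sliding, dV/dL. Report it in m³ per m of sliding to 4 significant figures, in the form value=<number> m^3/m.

Intermediates are printed rounded, and each operation maintains exact precision. Rounded just once: 4 significant digits.
Hardness H = 1.380 GPa = 1.380e+09 Pa.
As SI base values: W = 3.336 N, H = 1.380e+09 Pa, K = 1.269e-07.
Rate of wear dV/dL = K·W/H (independent of L): 1.269e-07 · 3.336 / 1.380e+09 = 3.068e-16 m³/m.

value=3.068e-16 m^3/m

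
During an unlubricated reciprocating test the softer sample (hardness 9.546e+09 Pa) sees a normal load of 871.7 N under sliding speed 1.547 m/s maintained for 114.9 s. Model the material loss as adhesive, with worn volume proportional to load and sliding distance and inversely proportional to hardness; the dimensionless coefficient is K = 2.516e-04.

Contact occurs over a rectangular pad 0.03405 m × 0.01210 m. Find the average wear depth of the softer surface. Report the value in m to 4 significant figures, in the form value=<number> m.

Intermediates are shown rounded. The algebra keeps full precision, and one last rounding, at 4 significant figures.
Convert: Sliding distance L = v·t = 1.547 m/s × 114.9 s = 177.8 m.
Convert: Contact area A = 0.03405 m × 0.01210 m = 4.120e-04 m².
In SI base units, W = 871.7 N, H = 9.546e+09 Pa, K = 2.516e-04.
Archard relation: V = K·W·L/H = 2.516e-04 · 871.7 · 177.8 / 9.546e+09 = 4.084e-09 m³.
Depth h = V/A = 4.084e-09 / 4.120e-04 = 9.912e-06 m.

value=9.912e-06 m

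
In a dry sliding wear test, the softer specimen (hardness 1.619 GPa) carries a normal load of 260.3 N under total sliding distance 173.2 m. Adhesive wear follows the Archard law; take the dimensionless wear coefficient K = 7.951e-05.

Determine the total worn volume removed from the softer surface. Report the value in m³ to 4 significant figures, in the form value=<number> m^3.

Intermediate values are printed rounded. All working math carries exact precision, and rounded once at the end to 4 significant figures.
Hardness H = 1.619 GPa = 1.619e+09 Pa.
SI base units throughout: W = 260.3 N, H = 1.619e+09 Pa, K = 7.951e-05.
Apply Archard: V = K·W·L/H = 7.951e-05 · 260.3 · 173.2 / 1.619e+09 = 2.214e-09 m³.

value=2.214e-09 m^3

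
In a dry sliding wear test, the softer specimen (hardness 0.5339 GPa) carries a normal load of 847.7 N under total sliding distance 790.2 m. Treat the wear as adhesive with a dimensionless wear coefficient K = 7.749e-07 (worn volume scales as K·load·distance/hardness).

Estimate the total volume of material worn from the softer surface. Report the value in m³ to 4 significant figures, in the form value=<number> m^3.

value=9.722e-10 m^3

Every step carries exact precision; the intermediates are displayed rounded — rounded once at the end to 4 significant digits.
Convert: Hardness H = 0.5339 GPa = 5.339e+08 Pa.
In SI base units: W = 847.7 N, H = 5.339e+08 Pa, K = 7.749e-07.
Archard relation: V = K·W·L/H = 7.749e-07 · 847.7 · 790.2 / 5.339e+08 = 9.722e-10 m³.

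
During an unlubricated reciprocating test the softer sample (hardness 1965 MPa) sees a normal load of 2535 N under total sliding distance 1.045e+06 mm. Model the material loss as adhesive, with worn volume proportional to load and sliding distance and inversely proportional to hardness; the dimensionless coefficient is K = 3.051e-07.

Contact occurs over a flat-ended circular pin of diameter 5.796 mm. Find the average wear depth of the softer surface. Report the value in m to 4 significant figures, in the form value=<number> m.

The computation maintains full precision, and the intermediates are shown rounded — a lone final rounding: four significant figures.
Convert: Path length L = 1.045e+06 mm = 1045 m.
Convert: Hardness H = 1965 MPa = 1.965e+09 Pa.
Convert: Pin diameter d = 5.796 mm = 0.005796 m. Contact area A = π·d²/4 = π·(0.005796 m)²/4 = 2.638e-05 m².
In SI base units: W = 2535 N, H = 1.965e+09 Pa, K = 3.051e-07.
The Archard volume V = K·W·L/H = 3.051e-07 · 2535 · 1045 / 1.965e+09 = 4.113e-10 m³.
Mean wear depth h = V/A = 4.113e-10 / 2.638e-05 = 1.559e-05 m.

value=1.559e-05 m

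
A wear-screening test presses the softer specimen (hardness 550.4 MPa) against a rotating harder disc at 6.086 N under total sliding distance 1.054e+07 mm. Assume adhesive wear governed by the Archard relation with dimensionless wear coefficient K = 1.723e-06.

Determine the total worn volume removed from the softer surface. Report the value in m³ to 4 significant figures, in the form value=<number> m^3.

The intermediates are displayed rounded; the algebra carries exact precision — one final rounding: 4 significant digits.
Convert: Distance L = 1.054e+07 mm = 1.054e+04 m.
Convert: Hardness H = 550.4 MPa = 5.504e+08 Pa.
Collected in SI base units: W = 6.086 N, H = 5.504e+08 Pa, K = 1.723e-06.
Apply Archard: V = K·W·L/H = 1.723e-06 · 6.086 · 1.054e+04 / 5.504e+08 = 2.008e-10 m³.

value=2.008e-10 m^3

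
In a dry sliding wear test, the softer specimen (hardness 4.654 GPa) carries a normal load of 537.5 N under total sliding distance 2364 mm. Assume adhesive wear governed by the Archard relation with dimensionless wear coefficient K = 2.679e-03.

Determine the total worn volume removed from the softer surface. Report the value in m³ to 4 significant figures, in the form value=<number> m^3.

Intermediates appear rounded. All arithmetic maintains full precision. Rounded just once, at four significant figures.
Total distance L = 2364 mm = 2.364 m.
Hardness H = 4.654 GPa = 4.654e+09 Pa.
Collected in SI base units: W = 537.5 N, H = 4.654e+09 Pa, K = 2.679e-03.
Archard relation: V = K·W·L/H = 2.679e-03 · 537.5 · 2.364 / 4.654e+09 = 7.314e-10 m³.

value=7.314e-10 m^3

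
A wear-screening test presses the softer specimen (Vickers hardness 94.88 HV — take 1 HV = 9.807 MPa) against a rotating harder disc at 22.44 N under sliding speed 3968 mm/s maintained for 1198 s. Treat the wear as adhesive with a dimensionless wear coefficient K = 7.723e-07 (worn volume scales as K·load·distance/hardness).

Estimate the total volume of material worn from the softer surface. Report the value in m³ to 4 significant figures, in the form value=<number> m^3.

value=8.854e-11 m^3

Displayed values are rounded. Every step runs at exact precision; rounded once at the end to 4 significant digits.
Convert: Sliding speed v = 3968 mm/s = 3.968 m/s. The distance L = v·t = 3.968 m/s × 1198 s = 4754 m.
Convert: Hardness H = 94.88 HV × 9.807 MPa/HV = 930.5 MPa = 9.305e+08 Pa.
Expressed in SI base units: W = 22.44 N, H = 9.305e+08 Pa, K = 7.723e-07.
Archard relation: V = K·W·L/H = 7.723e-07 · 22.44 · 4754 / 9.305e+08 = 8.854e-11 m³.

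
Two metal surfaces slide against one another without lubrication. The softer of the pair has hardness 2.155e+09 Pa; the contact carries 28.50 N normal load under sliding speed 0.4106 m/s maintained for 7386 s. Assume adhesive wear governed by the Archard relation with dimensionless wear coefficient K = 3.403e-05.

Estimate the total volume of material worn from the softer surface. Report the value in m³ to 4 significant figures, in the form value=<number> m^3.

value=1.365e-09 m^3

The intermediates are shown rounded, and the computation keeps exact precision. Rounded just once: four significant figures.
Total distance L = v·t = 0.4106 m/s × 7386 s = 3033 m.
In SI base units, W = 28.50 N, H = 2.155e+09 Pa, K = 3.403e-05.
Wear volume V = K·W·L/H = 3.403e-05 · 28.50 · 3033 / 2.155e+09 = 1.365e-09 m³.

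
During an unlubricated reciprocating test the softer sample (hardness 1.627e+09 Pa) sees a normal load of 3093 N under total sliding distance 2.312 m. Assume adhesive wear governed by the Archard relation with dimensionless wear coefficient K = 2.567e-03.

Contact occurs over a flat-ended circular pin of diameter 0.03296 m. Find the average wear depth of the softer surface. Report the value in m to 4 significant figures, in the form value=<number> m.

value=1.322e-05 m

The algebra carries exact precision, and shown intermediates are rounded, and a single final rounding to four significant digits.
Convert: Contact area A = π·d²/4 = π·(0.03296 m)²/4 = 8.532e-04 m².
In SI base units, W = 3093 N, H = 1.627e+09 Pa, K = 2.567e-03.
By Archard's law, V = K·W·L/H = 2.567e-03 · 3093 · 2.312 / 1.627e+09 = 1.128e-08 m³.
Mean depth h = V/A = 1.128e-08 / 8.532e-04 = 1.322e-05 m.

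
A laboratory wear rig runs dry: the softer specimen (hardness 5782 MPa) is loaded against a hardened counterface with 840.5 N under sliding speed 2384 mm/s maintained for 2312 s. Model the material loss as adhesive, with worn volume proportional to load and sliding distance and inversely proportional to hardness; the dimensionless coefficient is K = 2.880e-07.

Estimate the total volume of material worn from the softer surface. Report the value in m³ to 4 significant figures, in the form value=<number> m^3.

The computation holds full float precision. The intermediates are printed rounded — rounded just once to 4 significant figures.
Convert: Sliding speed v = 2384 mm/s = 2.384 m/s. Distance L = v·t = 2.384 m/s × 2312 s = 5512 m.
Convert: Hardness H = 5782 MPa = 5.782e+09 Pa.
SI base units throughout: W = 840.5 N, H = 5.782e+09 Pa, K = 2.880e-07.
Worn volume V = K·W·L/H = 2.880e-07 · 840.5 · 5512 / 5.782e+09 = 2.308e-10 m³.

value=2.308e-10 m^3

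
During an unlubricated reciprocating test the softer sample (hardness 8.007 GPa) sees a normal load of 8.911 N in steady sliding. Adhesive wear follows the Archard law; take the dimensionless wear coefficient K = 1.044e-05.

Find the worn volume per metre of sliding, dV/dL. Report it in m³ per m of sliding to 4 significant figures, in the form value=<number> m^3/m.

The intermediates are displayed rounded — every step maintains full float precision. Rounded once at the end, at four significant figures.
Hardness H = 8.007 GPa = 8.007e+09 Pa.
As SI base values: W = 8.911 N, H = 8.007e+09 Pa, K = 1.044e-05.
Volumetric rate dV/dL = K·W/H: 1.044e-05 · 8.911 / 8.007e+09 = 1.162e-14 m³/m.

value=1.162e-14 m^3/m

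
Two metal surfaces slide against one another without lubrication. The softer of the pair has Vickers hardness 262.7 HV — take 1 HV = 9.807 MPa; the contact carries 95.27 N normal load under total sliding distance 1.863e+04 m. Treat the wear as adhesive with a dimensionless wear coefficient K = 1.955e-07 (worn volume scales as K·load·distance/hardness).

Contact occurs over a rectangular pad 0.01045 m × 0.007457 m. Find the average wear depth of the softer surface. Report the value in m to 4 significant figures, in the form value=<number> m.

Intermediates are shown rounded; every step keeps full float precision; a lone final rounding, at four significant figures.
Hardness H = 262.7 HV × 9.807 MPa/HV = 2576 MPa = 2.576e+09 Pa.
Contact area A = 0.01045 m × 0.007457 m = 7.793e-05 m².
SI base units throughout: W = 95.27 N, H = 2.576e+09 Pa, K = 1.955e-07.
By Archard's law, V = K·W·L/H = 1.955e-07 · 95.27 · 1.863e+04 / 2.576e+09 = 1.347e-10 m³.
Depth h = V/A = 1.347e-10 / 7.793e-05 = 1.728e-06 m.

value=1.728e-06 m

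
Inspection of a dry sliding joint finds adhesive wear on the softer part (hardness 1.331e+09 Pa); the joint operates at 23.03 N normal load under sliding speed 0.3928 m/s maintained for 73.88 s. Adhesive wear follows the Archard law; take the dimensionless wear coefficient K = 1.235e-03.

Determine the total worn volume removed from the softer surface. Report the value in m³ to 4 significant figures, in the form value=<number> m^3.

Every step carries full float precision. Intermediates appear rounded. Rounded just once to 4 significant digits.
Convert: Distance L = v·t = 0.3928 m/s × 73.88 s = 29.02 m.
Working in SI base units: W = 23.03 N, H = 1.331e+09 Pa, K = 1.235e-03.
Archard relation: V = K·W·L/H = 1.235e-03 · 23.03 · 29.02 / 1.331e+09 = 6.201e-10 m³.

value=6.201e-10 m^3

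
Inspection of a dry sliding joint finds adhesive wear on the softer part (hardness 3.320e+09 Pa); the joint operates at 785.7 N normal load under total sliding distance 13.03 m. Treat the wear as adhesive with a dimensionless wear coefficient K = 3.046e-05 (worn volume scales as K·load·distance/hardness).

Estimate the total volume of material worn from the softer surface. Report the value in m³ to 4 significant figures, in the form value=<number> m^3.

The intermediates appear rounded; all working math carries full precision; a single final rounding: 4 significant digits.
As SI base values: W = 785.7 N, H = 3.320e+09 Pa, K = 3.046e-05.
Apply Archard: V = K·W·L/H = 3.046e-05 · 785.7 · 13.03 / 3.320e+09 = 9.393e-11 m³.

value=9.393e-11 m^3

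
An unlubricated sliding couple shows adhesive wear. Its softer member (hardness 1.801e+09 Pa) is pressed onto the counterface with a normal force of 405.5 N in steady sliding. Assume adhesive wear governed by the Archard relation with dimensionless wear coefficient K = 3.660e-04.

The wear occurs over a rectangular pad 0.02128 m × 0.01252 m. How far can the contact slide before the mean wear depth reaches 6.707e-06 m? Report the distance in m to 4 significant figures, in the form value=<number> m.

value=21.68 m

All working math runs at full float precision — the intermediates are shown rounded, and rounded once at the end to 4 significant digits.
Convert: Contact area A = 0.02128 m × 0.01252 m = 2.664e-04 m².
In SI base units, W = 405.5 N, H = 1.801e+09 Pa, K = 3.660e-04.
At the depth limit, V_lim = h_lim·A = 6.707e-06 · 2.664e-04 = 1.787e-09 m³.
Life L = V_lim·H/(K·W) = 1.787e-09 · 1.801e+09 / (3.660e-04 · 405.5) = 21.68 m.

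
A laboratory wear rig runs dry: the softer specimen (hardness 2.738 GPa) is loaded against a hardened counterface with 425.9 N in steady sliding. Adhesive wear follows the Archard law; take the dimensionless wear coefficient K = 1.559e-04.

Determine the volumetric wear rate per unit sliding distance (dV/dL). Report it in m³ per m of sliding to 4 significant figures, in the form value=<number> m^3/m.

value=2.425e-11 m^3/m

The intermediates are shown rounded; all working math maintains exact precision. Rounded just once: four significant digits.
Convert: Hardness H = 2.738 GPa = 2.738e+09 Pa.
As SI base values: W = 425.9 N, H = 2.738e+09 Pa, K = 1.559e-04.
Sliding wear rate dV/dL = K·W/H, so: 1.559e-04 · 425.9 / 2.738e+09 = 2.425e-11 m³/m.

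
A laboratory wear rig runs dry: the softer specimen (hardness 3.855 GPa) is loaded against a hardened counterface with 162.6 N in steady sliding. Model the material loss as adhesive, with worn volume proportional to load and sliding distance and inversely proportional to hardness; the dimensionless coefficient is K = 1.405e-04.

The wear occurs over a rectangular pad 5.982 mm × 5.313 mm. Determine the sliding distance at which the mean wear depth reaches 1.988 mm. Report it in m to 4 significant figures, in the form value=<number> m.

value=1.066e+04 m

Each operation carries full float precision — printed values are rounded — rounded once at the end to four significant digits.
Convert: Hardness H = 3.855 GPa = 3.855e+09 Pa.
Convert: Pad sides 5.982 mm × 5.313 mm = 0.005982 m × 0.005313 m. Contact area A = 0.005982 m × 0.005313 m = 3.178e-05 m².
Convert: Depth limit h_lim = 1.988 mm = 0.001988 m.
SI base units throughout: W = 162.6 N, H = 3.855e+09 Pa, K = 1.405e-04.
At the depth limit, V_lim = h_lim·A = 0.001988 · 3.178e-05 = 6.318e-08 m³.
Thus life L = V_lim·H/(K·W) = 6.318e-08 · 3.855e+09 / (1.405e-04 · 162.6) = 1.066e+04 m.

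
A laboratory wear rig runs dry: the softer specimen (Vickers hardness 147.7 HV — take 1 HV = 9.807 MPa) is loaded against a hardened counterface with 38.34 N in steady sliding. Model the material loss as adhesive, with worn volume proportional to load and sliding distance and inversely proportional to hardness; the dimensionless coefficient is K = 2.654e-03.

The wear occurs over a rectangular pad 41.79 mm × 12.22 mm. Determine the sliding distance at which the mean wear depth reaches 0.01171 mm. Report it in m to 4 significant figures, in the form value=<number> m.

Printed values are rounded; the computation carries full float precision; rounded just once to 4 significant digits.
Hardness H = 147.7 HV × 9.807 MPa/HV = 1448 MPa = 1.448e+09 Pa.
Pad sides 41.79 mm × 12.22 mm = 0.04179 m × 0.01222 m. Contact area A = 0.04179 m × 0.01222 m = 5.107e-04 m².
Depth limit h_lim = 0.01171 mm = 1.171e-05 m.
Restated in SI base units: W = 38.34 N, H = 1.448e+09 Pa, K = 2.654e-03.
Limit volume V_lim = h_lim·A = 1.171e-05 · 5.107e-04 = 5.980e-09 m³.
Sliding life L = V_lim·H/(K·W) = 5.980e-09 · 1.448e+09 / (2.654e-03 · 38.34) = 85.13 m.

value=85.13 m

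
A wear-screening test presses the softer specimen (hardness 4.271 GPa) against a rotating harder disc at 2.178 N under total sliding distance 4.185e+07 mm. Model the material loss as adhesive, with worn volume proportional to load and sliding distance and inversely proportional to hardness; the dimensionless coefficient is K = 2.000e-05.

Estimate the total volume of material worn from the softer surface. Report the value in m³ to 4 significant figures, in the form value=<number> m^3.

value=4.268e-10 m^3

All working math runs at full precision; intermediates are shown rounded, and one final rounding to 4 significant digits.
The distance L = 4.185e+07 mm = 4.185e+04 m.
Hardness H = 4.271 GPa = 4.271e+09 Pa.
Collected in SI base units: W = 2.178 N, H = 4.271e+09 Pa, K = 2.000e-05.
Archard volume V = K·W·L/H = 2.000e-05 · 2.178 · 4.185e+04 / 4.271e+09 = 4.268e-10 m³.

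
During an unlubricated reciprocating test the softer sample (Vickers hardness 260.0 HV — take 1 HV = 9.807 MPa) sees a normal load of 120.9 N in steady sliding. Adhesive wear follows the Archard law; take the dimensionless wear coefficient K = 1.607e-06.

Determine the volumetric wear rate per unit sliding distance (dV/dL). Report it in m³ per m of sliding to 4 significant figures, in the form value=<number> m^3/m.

value=7.620e-14 m^3/m

All working math holds exact precision. Intermediate values are displayed rounded. Rounded just once, at four significant figures.
Hardness H = 260.0 HV × 9.807 MPa/HV = 2550 MPa = 2.550e+09 Pa.
Expressed in SI base units: W = 120.9 N, H = 2.550e+09 Pa, K = 1.607e-06.
The wear rate dV/dL = K·W/H — distance-free: 1.607e-06 · 120.9 / 2.550e+09 = 7.620e-14 m³/m.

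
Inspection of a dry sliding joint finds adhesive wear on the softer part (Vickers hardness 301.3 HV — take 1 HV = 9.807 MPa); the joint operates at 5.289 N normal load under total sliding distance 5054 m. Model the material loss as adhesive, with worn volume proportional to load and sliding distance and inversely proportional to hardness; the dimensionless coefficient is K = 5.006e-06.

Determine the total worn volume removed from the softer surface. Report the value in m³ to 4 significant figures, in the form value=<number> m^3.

value=4.529e-11 m^3

Intermediates are shown rounded, and all arithmetic keeps full float precision; rounded just once: 4 significant digits.
Convert: Hardness H = 301.3 HV × 9.807 MPa/HV = 2955 MPa = 2.955e+09 Pa.
As SI base values: W = 5.289 N, H = 2.955e+09 Pa, K = 5.006e-06.
Wear volume V = K·W·L/H = 5.006e-06 · 5.289 · 5054 / 2.955e+09 = 4.529e-11 m³.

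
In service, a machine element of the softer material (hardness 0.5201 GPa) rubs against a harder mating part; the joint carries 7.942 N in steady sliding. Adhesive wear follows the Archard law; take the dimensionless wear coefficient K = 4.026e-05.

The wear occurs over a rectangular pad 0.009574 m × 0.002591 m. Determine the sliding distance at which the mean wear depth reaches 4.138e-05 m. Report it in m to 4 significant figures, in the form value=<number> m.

Shown intermediates are rounded, and the algebra carries full precision; rounded just once to 4 significant figures.
Convert: Hardness H = 0.5201 GPa = 5.201e+08 Pa.
Convert: Contact area A = 0.009574 m × 0.002591 m = 2.481e-05 m².
Expressed in SI base units: W = 7.942 N, H = 5.201e+08 Pa, K = 4.026e-05.
Allowed volume V_lim = h_lim·A = 4.138e-05 · 2.481e-05 = 1.026e-09 m³.
Inverting, life L = V_lim·H/(K·W) = 1.026e-09 · 5.201e+08 / (4.026e-05 · 7.942) = 1670 m.

value=1670 m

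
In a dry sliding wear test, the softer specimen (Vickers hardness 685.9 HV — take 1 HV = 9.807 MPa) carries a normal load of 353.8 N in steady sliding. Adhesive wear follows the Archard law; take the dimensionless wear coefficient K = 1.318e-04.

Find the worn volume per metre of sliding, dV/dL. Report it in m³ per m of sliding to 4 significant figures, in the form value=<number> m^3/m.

The algebra carries full precision; printed values are rounded; rounded just once, at four significant digits.
Convert: Hardness H = 685.9 HV × 9.807 MPa/HV = 6727 MPa = 6.727e+09 Pa.
As SI base values: W = 353.8 N, H = 6.727e+09 Pa, K = 1.318e-04.
Wear rate dV/dL = K·W/H (no L dependence): 1.318e-04 · 353.8 / 6.727e+09 = 6.932e-12 m³/m.

value=6.932e-12 m^3/m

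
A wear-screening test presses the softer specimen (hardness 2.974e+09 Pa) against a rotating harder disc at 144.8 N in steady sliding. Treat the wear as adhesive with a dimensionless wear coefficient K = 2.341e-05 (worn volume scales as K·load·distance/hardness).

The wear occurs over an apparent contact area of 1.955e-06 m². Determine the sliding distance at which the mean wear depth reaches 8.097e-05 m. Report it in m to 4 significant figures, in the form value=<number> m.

The algebra maintains full float precision, and intermediate values are shown rounded. Rounded just once to four significant digits.
Restated in SI base units: W = 144.8 N, H = 2.974e+09 Pa, K = 2.341e-05.
Limit volume V_lim = h_lim·A = 8.097e-05 · 1.955e-06 = 1.583e-10 m³.
So the life L = V_lim·H/(K·W) = 1.583e-10 · 2.974e+09 / (2.341e-05 · 144.8) = 138.9 m.

value=138.9 m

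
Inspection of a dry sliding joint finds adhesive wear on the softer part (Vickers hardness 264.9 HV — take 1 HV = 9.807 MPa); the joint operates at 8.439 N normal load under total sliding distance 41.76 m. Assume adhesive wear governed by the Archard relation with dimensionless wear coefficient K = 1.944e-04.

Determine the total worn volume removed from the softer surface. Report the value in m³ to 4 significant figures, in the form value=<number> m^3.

The intermediates are shown rounded; the computation runs at full float precision — a lone final rounding, at four significant digits.
Convert: Hardness H = 264.9 HV × 9.807 MPa/HV = 2598 MPa = 2.598e+09 Pa.
Working in SI base units: W = 8.439 N, H = 2.598e+09 Pa, K = 1.944e-04.
Apply Archard: V = K·W·L/H = 1.944e-04 · 8.439 · 41.76 / 2.598e+09 = 2.637e-11 m³.

value=2.637e-11 m^3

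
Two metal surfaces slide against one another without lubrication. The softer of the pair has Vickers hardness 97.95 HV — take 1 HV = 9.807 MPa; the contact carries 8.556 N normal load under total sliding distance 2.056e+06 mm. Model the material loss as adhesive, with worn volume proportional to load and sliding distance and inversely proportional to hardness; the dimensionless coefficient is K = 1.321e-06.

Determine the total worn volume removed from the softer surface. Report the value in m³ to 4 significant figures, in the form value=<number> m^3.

value=2.419e-11 m^3

The intermediates appear rounded, and all working math carries exact precision — a single final rounding, at 4 significant figures.
Convert: Sliding distance L = 2.056e+06 mm = 2056 m.
Convert: Hardness H = 97.95 HV × 9.807 MPa/HV = 960.6 MPa = 9.606e+08 Pa.
Expressed in SI base units: W = 8.556 N, H = 9.606e+08 Pa, K = 1.321e-06.
Volume removed: V = K·W·L/H = 1.321e-06 · 8.556 · 2056 / 9.606e+08 = 2.419e-11 m³.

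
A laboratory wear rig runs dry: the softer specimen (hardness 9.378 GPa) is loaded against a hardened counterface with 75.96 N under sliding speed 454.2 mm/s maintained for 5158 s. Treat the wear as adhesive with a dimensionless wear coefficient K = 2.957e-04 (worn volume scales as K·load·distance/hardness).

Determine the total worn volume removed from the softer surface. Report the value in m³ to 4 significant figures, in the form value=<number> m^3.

All arithmetic keeps exact precision; displayed values are rounded — one final rounding, at four significant digits.
Convert: Sliding speed v = 454.2 mm/s = 0.4542 m/s. Distance L = v·t = 0.4542 m/s × 5158 s = 2343 m.
Convert: Hardness H = 9.378 GPa = 9.378e+09 Pa.
Working in SI base units: W = 75.96 N, H = 9.378e+09 Pa, K = 2.957e-04.
Worn volume V = K·W·L/H = 2.957e-04 · 75.96 · 2343 / 9.378e+09 = 5.611e-09 m³.

value=5.611e-09 m^3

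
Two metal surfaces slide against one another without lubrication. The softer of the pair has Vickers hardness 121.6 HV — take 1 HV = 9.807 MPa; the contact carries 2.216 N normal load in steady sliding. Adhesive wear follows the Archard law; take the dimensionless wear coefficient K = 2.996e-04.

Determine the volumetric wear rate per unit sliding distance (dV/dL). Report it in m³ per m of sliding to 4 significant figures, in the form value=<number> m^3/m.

Intermediate values are displayed rounded — every step maintains full precision — a single final rounding, at 4 significant figures.
Convert: Hardness H = 121.6 HV × 9.807 MPa/HV = 1193 MPa = 1.193e+09 Pa.
As SI base values: W = 2.216 N, H = 1.193e+09 Pa, K = 2.996e-04.
The wear rate dV/dL = K·W/H (independent of L): 2.996e-04 · 2.216 / 1.193e+09 = 5.567e-13 m³/m.

value=5.567e-13 m^3/m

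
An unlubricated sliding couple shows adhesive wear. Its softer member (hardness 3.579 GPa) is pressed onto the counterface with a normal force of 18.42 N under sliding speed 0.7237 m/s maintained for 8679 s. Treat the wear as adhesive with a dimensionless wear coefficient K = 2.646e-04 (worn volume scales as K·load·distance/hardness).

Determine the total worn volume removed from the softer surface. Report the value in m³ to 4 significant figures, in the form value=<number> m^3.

Quoted intermediates are rounded, and the algebra keeps full float precision, and one final rounding to 4 significant figures.
Path length L = v·t = 0.7237 m/s × 8679 s = 6281 m.
Hardness H = 3.579 GPa = 3.579e+09 Pa.
Restated in SI base units: W = 18.42 N, H = 3.579e+09 Pa, K = 2.646e-04.
Archard volume V = K·W·L/H = 2.646e-04 · 18.42 · 6281 / 3.579e+09 = 8.554e-09 m³.

value=8.554e-09 m^3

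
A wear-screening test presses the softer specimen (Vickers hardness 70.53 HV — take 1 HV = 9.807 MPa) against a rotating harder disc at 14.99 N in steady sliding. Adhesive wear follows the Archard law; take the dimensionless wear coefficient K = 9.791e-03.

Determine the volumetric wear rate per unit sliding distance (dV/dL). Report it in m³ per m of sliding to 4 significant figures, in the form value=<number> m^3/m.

value=2.122e-10 m^3/m

The intermediates are shown rounded — each operation runs at exact precision; a single final rounding, at four significant digits.
Convert: Hardness H = 70.53 HV × 9.807 MPa/HV = 691.7 MPa = 6.917e+08 Pa.
As SI base values: W = 14.99 N, H = 6.917e+08 Pa, K = 9.791e-03.
Sliding wear rate dV/dL = K·W/H (independent of L): 9.791e-03 · 14.99 / 6.917e+08 = 2.122e-10 m³/m.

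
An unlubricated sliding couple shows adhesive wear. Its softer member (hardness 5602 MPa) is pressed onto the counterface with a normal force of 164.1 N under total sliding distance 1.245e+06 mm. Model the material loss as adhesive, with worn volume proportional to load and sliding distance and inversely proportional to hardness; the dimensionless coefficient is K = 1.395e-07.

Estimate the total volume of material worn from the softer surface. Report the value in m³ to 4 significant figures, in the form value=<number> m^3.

Every step carries exact precision — the intermediates are displayed rounded. Rounded just once to 4 significant figures.
Convert: Distance covered L = 1.245e+06 mm = 1245 m.
Convert: Hardness H = 5602 MPa = 5.602e+09 Pa.
As SI base values: W = 164.1 N, H = 5.602e+09 Pa, K = 1.395e-07.
Volume removed: V = K·W·L/H = 1.395e-07 · 164.1 · 1245 / 5.602e+09 = 5.088e-12 m³.

value=5.088e-12 m^3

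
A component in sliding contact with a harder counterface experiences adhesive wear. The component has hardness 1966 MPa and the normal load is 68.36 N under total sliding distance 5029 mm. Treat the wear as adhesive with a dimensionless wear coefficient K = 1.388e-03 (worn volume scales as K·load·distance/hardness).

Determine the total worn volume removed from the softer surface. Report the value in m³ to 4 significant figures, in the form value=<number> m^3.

Intermediate values are printed rounded — all working math carries full float precision. Rounded just once to four significant digits.
Sliding distance L = 5029 mm = 5.029 m.
Hardness H = 1966 MPa = 1.966e+09 Pa.
Restated in SI base units: W = 68.36 N, H = 1.966e+09 Pa, K = 1.388e-03.
Archard relation: V = K·W·L/H = 1.388e-03 · 68.36 · 5.029 / 1.966e+09 = 2.427e-10 m³.

value=2.427e-10 m^3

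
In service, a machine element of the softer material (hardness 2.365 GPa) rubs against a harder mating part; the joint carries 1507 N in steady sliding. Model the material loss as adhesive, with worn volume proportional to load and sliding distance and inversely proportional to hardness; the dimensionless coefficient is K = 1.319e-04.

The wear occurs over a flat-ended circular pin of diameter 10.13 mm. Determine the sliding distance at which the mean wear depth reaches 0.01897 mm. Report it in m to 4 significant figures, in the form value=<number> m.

value=18.19 m

Every step maintains exact precision; intermediate values are shown rounded — a single final rounding, at 4 significant figures.
Hardness H = 2.365 GPa = 2.365e+09 Pa.
Pin diameter d = 10.13 mm = 0.01013 m. Contact area A = π·d²/4 = π·(0.01013 m)²/4 = 8.060e-05 m².
Depth limit h_lim = 0.01897 mm = 1.897e-05 m.
In SI base units: W = 1507 N, H = 2.365e+09 Pa, K = 1.319e-04.
Permissible volume V_lim = h_lim·A = 1.897e-05 · 8.060e-05 = 1.529e-09 m³.
So the life L = V_lim·H/(K·W) = 1.529e-09 · 2.365e+09 / (1.319e-04 · 1507) = 18.19 m.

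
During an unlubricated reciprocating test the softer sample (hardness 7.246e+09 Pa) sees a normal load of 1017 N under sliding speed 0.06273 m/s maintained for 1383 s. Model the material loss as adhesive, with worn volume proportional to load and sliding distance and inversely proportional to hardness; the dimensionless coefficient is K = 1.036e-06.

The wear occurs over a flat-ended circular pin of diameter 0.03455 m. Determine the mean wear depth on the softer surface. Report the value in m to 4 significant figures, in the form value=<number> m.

Intermediates appear rounded. All working math runs at exact precision; rounded just once: four significant digits.
The distance L = v·t = 0.06273 m/s × 1383 s = 86.76 m.
Contact area A = π·d²/4 = π·(0.03455 m)²/4 = 9.375e-04 m².
Collected in SI base units: W = 1017 N, H = 7.246e+09 Pa, K = 1.036e-06.
Archard relation: V = K·W·L/H = 1.036e-06 · 1017 · 86.76 / 7.246e+09 = 1.261e-11 m³.
Depth h = V/A = 1.261e-11 / 9.375e-04 = 1.346e-08 m.

value=1.346e-08 m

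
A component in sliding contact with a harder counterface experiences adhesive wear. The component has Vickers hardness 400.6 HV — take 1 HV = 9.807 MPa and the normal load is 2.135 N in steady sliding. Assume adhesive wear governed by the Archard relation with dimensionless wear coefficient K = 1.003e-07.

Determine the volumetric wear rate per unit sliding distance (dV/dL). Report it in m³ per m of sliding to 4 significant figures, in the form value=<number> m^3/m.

value=5.451e-17 m^3/m

All working math runs at full float precision — intermediate values are displayed rounded, and rounded just once to four significant figures.
Hardness H = 400.6 HV × 9.807 MPa/HV = 3929 MPa = 3.929e+09 Pa.
In SI base units: W = 2.135 N, H = 3.929e+09 Pa, K = 1.003e-07.
Sliding wear rate dV/dL = K·W/H (independent of L): 1.003e-07 · 2.135 / 3.929e+09 = 5.451e-17 m³/m.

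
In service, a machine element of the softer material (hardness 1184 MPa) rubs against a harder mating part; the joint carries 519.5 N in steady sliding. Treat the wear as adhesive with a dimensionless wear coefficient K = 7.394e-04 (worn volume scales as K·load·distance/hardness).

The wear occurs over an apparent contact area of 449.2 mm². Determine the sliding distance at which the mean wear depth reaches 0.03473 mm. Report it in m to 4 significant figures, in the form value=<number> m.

The algebra runs at exact precision — intermediates are printed rounded — one last rounding, at 4 significant digits.
Hardness H = 1184 MPa = 1.184e+09 Pa.
Contact area A = 449.2 mm² = 4.492e-04 m².
Depth limit h_lim = 0.03473 mm = 3.473e-05 m.
In SI base units: W = 519.5 N, H = 1.184e+09 Pa, K = 7.394e-04.
Volume at the limit: V_lim = h_lim·A = 3.473e-05 · 4.492e-04 = 1.560e-08 m³.
So the life L = V_lim·H/(K·W) = 1.560e-08 · 1.184e+09 / (7.394e-04 · 519.5) = 48.09 m.

value=48.09 m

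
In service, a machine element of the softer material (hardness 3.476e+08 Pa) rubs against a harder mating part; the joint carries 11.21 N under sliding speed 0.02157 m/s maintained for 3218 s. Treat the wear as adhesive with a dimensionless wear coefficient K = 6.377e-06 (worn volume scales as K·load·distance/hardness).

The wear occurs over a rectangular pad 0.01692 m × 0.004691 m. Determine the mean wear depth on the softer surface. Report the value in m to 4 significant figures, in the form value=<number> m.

The intermediates are displayed rounded — the algebra keeps exact precision; rounded just once, at four significant digits.
The distance L = v·t = 0.02157 m/s × 3218 s = 69.41 m.
Contact area A = 0.01692 m × 0.004691 m = 7.937e-05 m².
Collected in SI base units: W = 11.21 N, H = 3.476e+08 Pa, K = 6.377e-06.
Volume removed: V = K·W·L/H = 6.377e-06 · 11.21 · 69.41 / 3.476e+08 = 1.428e-11 m³.
Wear depth h = V/A = 1.428e-11 / 7.937e-05 = 1.799e-07 m.

value=1.799e-07 m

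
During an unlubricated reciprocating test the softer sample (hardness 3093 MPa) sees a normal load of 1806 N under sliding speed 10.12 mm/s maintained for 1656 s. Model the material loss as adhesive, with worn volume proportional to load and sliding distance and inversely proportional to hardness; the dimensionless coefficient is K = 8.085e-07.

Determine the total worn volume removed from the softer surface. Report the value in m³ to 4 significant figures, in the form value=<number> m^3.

value=7.911e-12 m^3

Printed values are rounded; all arithmetic carries full precision, and a single final rounding to 4 significant digits.
Convert: Sliding speed v = 10.12 mm/s = 0.01012 m/s. Total distance L = v·t = 0.01012 m/s × 1656 s = 16.76 m.
Convert: Hardness H = 3093 MPa = 3.093e+09 Pa.
Expressed in SI base units: W = 1806 N, H = 3.093e+09 Pa, K = 8.085e-07.
Wear volume V = K·W·L/H = 8.085e-07 · 1806 · 16.76 / 3.093e+09 = 7.911e-12 m³.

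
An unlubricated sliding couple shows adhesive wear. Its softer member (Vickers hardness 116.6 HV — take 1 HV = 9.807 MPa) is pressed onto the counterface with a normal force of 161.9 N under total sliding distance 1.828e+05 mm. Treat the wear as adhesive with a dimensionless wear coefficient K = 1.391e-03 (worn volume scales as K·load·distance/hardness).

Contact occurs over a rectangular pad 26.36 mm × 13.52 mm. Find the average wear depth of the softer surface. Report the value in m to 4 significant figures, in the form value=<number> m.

value=1.010e-04 m

Quoted intermediates are rounded, and all working math runs at exact precision — a single final rounding: four significant digits.
Convert: Total distance L = 1.828e+05 mm = 182.8 m.
Convert: Hardness H = 116.6 HV × 9.807 MPa/HV = 1143 MPa = 1.143e+09 Pa.
Convert: Pad sides 26.36 mm × 13.52 mm = 0.02636 m × 0.01352 m. Contact area A = 0.02636 m × 0.01352 m = 3.564e-04 m².
Restated in SI base units: W = 161.9 N, H = 1.143e+09 Pa, K = 1.391e-03.
Worn volume V = K·W·L/H = 1.391e-03 · 161.9 · 182.8 / 1.143e+09 = 3.600e-08 m³.
Depth of wear h = V/A = 3.600e-08 / 3.564e-04 = 1.010e-04 m.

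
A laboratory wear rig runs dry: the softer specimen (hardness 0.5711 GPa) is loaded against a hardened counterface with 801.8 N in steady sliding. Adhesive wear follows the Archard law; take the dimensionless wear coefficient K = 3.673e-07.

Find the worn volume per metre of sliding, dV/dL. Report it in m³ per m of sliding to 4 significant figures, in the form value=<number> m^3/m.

value=5.157e-13 m^3/m

All working math keeps full precision; displayed values are rounded — rounded once at the end to four significant figures.
Convert: Hardness H = 0.5711 GPa = 5.711e+08 Pa.
Working in SI base units: W = 801.8 N, H = 5.711e+08 Pa, K = 3.673e-07.
The wear rate dV/dL = K·W/H (no L dependence): 3.673e-07 · 801.8 / 5.711e+08 = 5.157e-13 m³/m.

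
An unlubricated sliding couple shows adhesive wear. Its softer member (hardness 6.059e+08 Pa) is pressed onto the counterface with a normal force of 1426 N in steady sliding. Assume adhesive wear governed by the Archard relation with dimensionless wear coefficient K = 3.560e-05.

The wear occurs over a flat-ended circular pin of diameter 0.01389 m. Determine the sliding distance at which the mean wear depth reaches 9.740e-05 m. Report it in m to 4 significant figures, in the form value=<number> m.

The computation maintains exact precision, and intermediates appear rounded, and a lone final rounding: 4 significant digits.
Contact area A = π·d²/4 = π·(0.01389 m)²/4 = 1.515e-04 m².
Expressed in SI base units: W = 1426 N, H = 6.059e+08 Pa, K = 3.560e-05.
Allowed volume V_lim = h_lim·A = 9.740e-05 · 1.515e-04 = 1.476e-08 m³.
Life L = V_lim·H/(K·W) = 1.476e-08 · 6.059e+08 / (3.560e-05 · 1426) = 176.2 m.

value=176.2 m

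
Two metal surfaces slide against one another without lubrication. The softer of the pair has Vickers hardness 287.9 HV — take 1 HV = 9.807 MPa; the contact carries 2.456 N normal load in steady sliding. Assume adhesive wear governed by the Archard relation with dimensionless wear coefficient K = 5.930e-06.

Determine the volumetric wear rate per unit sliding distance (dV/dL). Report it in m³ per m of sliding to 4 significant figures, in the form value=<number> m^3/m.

Intermediate values are printed rounded. Each operation carries exact precision. Rounded just once, at four significant digits.
Convert: Hardness H = 287.9 HV × 9.807 MPa/HV = 2823 MPa = 2.823e+09 Pa.
In SI base units: W = 2.456 N, H = 2.823e+09 Pa, K = 5.930e-06.
The wear rate dV/dL = K·W/H, per unit distance: 5.930e-06 · 2.456 / 2.823e+09 = 5.158e-15 m³/m.

value=5.158e-15 m^3/m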